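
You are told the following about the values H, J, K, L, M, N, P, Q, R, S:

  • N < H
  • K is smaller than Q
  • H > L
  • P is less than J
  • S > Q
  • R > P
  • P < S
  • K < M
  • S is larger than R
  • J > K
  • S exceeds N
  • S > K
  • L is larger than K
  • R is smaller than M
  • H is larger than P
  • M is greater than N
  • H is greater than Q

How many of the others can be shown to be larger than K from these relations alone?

Directly above K: L, Q, S, J, M.
One step further: H (6 so far).
Nothing else is reachable above K; 6 in all.

6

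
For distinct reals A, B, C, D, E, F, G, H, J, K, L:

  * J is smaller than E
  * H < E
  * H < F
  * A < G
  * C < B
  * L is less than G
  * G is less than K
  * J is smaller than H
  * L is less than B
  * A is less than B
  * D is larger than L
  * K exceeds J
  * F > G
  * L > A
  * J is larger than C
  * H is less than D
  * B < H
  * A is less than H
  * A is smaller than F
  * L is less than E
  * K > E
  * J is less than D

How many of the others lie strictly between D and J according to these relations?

1

The relations place J below D. An element lies strictly between them when it is forced above J and also forced below D.
Above J: {H, F, E, K}. Below D: {A, L, C, B, H}.
Intersection: {H} — 1.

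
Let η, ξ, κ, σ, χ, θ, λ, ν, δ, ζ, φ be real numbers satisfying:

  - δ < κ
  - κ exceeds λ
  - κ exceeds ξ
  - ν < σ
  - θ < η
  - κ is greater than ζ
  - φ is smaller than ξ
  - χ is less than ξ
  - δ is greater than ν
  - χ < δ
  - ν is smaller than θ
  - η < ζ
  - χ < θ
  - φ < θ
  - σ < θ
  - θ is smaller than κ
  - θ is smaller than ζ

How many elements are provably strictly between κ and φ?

4

Chaining upward from φ reaches: θ, ξ, η, ζ.
Chaining downward from κ reaches: χ, ν, σ, θ, ξ, δ, η, λ, ζ.
Strictly between φ and κ are those in both lists: θ, ξ, η, ζ — 4 elements.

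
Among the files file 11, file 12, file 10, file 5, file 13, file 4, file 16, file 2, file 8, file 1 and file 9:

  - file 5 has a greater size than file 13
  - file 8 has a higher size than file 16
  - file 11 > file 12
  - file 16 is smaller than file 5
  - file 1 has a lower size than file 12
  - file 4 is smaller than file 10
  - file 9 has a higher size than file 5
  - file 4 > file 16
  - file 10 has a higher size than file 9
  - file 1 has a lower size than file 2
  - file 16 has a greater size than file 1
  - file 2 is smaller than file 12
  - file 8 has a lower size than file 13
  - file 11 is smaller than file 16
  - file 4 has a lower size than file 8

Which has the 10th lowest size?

file 9

Piecing the relations together gives one ordering: file 1 < file 2 < file 12 < file 11 < file 16 < file 4 < file 8 < file 13 < file 5 < file 9 < file 10.
Counting 10 from the smallest end gives file 9.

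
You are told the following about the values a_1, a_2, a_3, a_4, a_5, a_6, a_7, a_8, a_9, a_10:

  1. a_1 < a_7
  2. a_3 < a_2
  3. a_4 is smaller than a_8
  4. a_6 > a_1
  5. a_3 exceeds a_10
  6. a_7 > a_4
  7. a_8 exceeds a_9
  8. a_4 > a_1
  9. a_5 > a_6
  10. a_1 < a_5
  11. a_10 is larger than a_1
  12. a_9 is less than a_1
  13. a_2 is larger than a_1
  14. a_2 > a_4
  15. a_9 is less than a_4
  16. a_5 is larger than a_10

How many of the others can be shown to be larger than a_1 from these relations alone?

The elements the relations force above a_1 are a_6, a_10, a_3, a_5, a_4, a_7, a_2, a_8 — no chain reaches any other.
That is 8.

8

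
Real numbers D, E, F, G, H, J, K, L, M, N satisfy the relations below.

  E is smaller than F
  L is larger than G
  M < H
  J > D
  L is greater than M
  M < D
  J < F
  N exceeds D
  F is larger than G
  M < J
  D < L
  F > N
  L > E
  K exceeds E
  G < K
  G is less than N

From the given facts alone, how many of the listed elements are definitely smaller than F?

6

Directly below F: G, N, E, J.
One step further: M, D (6 so far).
Nothing else is reachable below F; 6 in all.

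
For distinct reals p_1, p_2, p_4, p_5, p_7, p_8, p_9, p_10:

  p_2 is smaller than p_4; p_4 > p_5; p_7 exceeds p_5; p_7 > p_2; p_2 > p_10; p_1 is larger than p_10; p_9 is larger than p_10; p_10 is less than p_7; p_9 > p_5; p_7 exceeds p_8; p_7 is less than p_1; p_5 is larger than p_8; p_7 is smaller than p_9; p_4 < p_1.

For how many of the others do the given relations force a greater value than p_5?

The elements the relations force above p_5 are p_4, p_7, p_9, p_1 — no chain reaches any other.
That is 4.

4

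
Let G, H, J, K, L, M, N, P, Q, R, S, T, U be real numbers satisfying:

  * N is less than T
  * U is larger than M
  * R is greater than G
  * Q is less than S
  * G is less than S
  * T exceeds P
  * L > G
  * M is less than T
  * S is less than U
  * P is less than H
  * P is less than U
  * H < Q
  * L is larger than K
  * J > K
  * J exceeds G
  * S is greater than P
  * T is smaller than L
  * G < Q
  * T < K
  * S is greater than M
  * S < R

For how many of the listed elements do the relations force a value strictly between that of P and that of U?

Chaining upward from P reaches: T, H, K, L, Q, J, S, R.
Chaining downward from U reaches: G, M, H, Q, S.
Strictly between P and U are those in both lists: H, Q, S — 3 elements.

3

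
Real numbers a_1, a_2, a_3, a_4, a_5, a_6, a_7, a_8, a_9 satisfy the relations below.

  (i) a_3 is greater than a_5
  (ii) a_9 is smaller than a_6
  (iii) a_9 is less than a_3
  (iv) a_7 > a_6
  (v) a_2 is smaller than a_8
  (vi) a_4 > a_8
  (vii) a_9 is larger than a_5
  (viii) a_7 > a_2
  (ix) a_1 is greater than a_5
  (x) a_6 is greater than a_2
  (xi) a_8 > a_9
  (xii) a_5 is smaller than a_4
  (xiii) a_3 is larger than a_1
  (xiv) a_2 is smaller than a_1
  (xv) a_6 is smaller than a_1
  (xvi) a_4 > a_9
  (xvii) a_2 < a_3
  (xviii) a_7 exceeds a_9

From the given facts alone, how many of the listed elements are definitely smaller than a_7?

The elements the relations force below a_7 are a_5, a_2, a_9, a_6 — no chain reaches any other.
That is 4.

4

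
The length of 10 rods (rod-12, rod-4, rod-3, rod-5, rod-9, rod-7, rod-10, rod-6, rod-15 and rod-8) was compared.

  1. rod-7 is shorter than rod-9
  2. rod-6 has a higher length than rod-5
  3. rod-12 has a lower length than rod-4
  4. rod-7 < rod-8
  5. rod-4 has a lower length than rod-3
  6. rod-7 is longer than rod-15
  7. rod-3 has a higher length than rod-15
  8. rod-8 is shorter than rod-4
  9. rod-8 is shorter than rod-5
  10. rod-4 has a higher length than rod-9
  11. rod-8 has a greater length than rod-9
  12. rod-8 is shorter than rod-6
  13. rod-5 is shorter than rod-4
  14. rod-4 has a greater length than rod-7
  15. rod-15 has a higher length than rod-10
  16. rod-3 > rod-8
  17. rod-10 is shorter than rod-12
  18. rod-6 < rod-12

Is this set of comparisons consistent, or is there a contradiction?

Every relation is compatible with rod-10 < rod-15 < rod-7 < rod-9 < rod-8 < rod-5 < rod-6 < rod-12 < rod-4 < rod-3; the set is consistent.

consistent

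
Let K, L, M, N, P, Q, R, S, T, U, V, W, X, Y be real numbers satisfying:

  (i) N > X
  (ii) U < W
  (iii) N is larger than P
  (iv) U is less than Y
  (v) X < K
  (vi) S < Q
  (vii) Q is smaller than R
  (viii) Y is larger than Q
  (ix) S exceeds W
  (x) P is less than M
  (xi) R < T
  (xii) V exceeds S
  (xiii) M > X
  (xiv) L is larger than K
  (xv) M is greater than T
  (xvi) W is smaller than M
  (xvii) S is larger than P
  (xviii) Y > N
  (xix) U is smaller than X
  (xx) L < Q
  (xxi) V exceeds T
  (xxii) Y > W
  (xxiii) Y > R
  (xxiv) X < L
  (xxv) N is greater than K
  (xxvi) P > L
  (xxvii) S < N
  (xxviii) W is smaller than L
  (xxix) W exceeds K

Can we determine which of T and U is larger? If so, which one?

U < X and X < K give U < K.
With K < W: U < X < K < W.
Then W < L extends the chain to L.
With L < P: U < X < K < W < L < P.
Then P < S extends the chain to S.
With S < Q: U < X < K < W < L < P < S < Q.
With Q < R: U < X < K < W < L < P < S < Q < R.
With R < T: U < X < K < W < L < P < S < Q < R < T.
So T is larger.

T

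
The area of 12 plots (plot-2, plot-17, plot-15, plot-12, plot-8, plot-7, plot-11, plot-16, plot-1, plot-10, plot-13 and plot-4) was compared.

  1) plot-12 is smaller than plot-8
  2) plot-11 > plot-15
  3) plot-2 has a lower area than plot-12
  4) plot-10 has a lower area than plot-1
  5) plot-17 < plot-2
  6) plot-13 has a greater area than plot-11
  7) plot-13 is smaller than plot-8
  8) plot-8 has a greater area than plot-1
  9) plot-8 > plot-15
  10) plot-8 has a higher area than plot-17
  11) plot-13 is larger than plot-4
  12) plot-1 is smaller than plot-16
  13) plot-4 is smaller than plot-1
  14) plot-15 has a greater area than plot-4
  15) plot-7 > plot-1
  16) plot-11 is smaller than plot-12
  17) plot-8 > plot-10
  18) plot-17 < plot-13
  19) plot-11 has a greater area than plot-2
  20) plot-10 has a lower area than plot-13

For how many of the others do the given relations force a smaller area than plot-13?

From plot-13 the given relations immediately reach plot-4, plot-17, plot-10, plot-11.
From those, plot-15, plot-2 — 6 in total.
No other element is forced below plot-13 by the given relations, so the count is 6.

6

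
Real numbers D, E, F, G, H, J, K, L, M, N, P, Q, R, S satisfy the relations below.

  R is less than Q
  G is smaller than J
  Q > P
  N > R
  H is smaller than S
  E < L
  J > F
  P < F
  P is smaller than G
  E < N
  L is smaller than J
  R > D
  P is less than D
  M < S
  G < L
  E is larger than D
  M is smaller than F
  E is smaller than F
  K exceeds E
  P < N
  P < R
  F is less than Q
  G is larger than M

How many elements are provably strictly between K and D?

1

The relations place D below K. An element lies strictly between them when it is forced above D and also forced below K.
Above D: {E, R, F, L, N, J, Q}. Below K: {P, E}.
Intersection: {E} — 1.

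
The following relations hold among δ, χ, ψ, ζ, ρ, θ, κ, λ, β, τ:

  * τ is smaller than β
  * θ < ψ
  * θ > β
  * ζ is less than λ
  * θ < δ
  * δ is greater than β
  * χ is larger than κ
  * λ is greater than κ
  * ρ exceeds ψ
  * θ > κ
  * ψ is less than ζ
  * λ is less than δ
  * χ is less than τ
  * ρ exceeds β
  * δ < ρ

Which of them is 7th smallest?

Piecing the relations together gives one ordering: κ < χ < τ < β < θ < ψ < ζ < λ < δ < ρ.
Counting 7 from the smallest end gives ζ.

ζ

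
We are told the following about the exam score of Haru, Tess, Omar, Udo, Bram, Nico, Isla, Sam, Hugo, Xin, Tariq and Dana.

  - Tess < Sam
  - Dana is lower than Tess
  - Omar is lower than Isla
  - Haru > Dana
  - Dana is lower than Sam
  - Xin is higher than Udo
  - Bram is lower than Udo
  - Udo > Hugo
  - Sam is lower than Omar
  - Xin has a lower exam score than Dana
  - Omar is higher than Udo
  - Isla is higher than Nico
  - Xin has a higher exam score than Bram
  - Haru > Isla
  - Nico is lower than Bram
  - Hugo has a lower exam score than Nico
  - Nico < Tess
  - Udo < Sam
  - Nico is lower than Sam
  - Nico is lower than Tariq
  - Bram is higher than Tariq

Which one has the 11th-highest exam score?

Nico

Chaining the given pairs: Hugo < Nico < Tariq < Bram < Udo < Xin < Dana < Tess < Sam < Omar < Isla < Haru.
The 11th largest is Nico.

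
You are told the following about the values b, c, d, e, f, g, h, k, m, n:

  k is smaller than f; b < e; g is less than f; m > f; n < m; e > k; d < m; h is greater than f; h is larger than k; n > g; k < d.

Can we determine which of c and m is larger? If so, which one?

Following every chain through c: nothing is chained to c.
m is not reached, and no chain runs the other way from m to c.
So the given relations leave the order of c and m undetermined.

undetermined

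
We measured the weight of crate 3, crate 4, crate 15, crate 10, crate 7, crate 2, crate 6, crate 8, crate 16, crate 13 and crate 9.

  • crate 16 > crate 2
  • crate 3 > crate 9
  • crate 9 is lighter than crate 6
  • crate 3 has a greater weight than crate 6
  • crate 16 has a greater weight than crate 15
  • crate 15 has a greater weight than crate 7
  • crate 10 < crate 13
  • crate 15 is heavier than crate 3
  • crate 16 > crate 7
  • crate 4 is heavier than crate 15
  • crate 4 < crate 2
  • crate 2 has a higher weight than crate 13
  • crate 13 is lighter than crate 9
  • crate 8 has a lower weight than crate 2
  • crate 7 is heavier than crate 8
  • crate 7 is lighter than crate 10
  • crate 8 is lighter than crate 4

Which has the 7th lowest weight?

The consecutive relations fix a unique order: crate 8 < crate 7 < crate 10 < crate 13 < crate 9 < crate 6 < crate 3 < crate 15 < crate 4 < crate 2 < crate 16.
Counting 7 from the smallest end gives crate 3.

crate 3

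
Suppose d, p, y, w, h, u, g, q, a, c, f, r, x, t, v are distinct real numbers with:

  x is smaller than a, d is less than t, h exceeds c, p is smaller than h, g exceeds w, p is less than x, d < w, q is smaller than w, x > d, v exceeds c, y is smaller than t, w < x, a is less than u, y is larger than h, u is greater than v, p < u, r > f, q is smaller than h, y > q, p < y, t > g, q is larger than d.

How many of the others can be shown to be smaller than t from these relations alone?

Directly below t: d, g, y.
One step further: p, q, w, h (7 so far).
One step further: c (8 so far).
No other element is forced below t by the given relations, so the count is 8.

8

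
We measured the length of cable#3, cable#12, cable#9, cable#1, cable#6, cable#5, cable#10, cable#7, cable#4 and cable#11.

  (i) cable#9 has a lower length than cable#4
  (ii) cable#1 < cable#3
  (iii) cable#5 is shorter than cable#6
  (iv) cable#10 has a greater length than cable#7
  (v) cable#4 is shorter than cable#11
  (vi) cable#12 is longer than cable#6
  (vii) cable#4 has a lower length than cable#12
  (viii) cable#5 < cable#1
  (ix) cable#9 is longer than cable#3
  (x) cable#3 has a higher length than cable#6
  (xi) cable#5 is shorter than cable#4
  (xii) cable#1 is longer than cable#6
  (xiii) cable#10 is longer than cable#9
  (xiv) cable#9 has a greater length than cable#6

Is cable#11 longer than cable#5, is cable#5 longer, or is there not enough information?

cable#11

The relevant relations are cable#5 < cable#6; cable#6 < cable#1; cable#1 < cable#3; cable#3 < cable#9; cable#9 < cable#4; cable#4 < cable#11.
Chaining these gives cable#5 < cable#6 < cable#1 < cable#3 < cable#9 < cable#4 < cable#11.
So cable#11 is longer.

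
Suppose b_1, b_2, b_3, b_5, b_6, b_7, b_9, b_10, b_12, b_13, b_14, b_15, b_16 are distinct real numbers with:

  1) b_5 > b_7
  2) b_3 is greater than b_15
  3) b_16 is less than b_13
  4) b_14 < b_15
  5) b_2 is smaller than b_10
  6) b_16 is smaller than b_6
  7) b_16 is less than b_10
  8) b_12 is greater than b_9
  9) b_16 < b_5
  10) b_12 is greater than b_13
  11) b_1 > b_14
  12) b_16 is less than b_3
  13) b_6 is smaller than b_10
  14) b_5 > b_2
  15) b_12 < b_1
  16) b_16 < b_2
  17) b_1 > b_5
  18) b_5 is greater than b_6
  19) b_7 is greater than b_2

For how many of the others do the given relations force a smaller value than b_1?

9

From b_1 the given relations immediately reach b_14, b_12, b_5.
From those, b_16, b_6, b_9, b_2, b_13, b_7 — 9 in total.
Nothing else is reachable below b_1; 9 in all.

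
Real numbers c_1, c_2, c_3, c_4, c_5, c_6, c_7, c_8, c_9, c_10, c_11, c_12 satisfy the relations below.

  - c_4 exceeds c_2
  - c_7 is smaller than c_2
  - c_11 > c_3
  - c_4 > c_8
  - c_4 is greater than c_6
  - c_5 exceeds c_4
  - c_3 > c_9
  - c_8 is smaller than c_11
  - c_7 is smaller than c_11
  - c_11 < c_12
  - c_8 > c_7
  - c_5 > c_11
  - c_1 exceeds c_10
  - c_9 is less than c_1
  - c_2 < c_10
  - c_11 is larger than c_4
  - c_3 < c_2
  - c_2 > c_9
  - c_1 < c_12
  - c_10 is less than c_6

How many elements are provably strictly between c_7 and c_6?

2

The relations place c_7 below c_6. An element lies strictly between them when it is forced above c_7 and also forced below c_6.
Above c_7: {c_2, c_10, c_1, c_8, c_4, c_11, c_12, c_5}. Below c_6: {c_9, c_3, c_2, c_10}.
Intersection: {c_2, c_10} — 2.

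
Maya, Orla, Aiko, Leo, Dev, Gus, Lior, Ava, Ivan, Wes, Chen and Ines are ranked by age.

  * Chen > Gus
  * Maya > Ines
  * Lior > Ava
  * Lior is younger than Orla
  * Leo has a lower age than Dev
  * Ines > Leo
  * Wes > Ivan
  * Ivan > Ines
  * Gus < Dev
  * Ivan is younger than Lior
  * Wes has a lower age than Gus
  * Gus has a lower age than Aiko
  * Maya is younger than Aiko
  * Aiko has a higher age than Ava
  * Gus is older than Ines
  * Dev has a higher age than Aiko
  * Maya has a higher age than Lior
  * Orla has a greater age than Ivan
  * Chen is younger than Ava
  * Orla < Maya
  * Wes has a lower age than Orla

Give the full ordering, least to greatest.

The consecutive links are each given: Leo < Ines; Ines < Ivan; Ivan < Wes; Wes < Gus; Gus < Chen; Chen < Ava; Ava < Lior; Lior < Orla; Orla < Maya; Maya < Aiko; Aiko < Dev.

Leo < Ines < Ivan < Wes < Gus < Chen < Ava < Lior < Orla < Maya < Aiko < Dev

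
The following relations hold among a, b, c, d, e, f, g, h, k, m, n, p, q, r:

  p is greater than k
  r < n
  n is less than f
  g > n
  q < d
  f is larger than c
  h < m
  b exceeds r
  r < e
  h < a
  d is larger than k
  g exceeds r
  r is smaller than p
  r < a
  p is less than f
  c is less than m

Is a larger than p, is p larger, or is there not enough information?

Following every chain through a: below a we get r, h.
p is not reached, and no chain runs the other way from p to a.
So the given relations leave the order of a and p undetermined.

undetermined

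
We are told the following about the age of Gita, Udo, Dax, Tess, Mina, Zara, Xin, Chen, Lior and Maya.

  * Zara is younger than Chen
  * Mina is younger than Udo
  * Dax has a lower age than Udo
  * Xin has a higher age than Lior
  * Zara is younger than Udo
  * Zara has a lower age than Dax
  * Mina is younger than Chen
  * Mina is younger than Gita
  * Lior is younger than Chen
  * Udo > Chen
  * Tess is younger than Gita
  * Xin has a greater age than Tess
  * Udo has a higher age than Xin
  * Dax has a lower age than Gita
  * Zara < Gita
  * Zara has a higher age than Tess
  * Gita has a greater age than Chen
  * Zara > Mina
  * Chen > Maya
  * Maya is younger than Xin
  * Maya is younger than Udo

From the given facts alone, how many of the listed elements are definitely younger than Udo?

8

The elements the relations force below Udo are Tess, Mina, Zara, Lior, Dax, Maya, Xin, Chen — no chain reaches any other.
That is 8.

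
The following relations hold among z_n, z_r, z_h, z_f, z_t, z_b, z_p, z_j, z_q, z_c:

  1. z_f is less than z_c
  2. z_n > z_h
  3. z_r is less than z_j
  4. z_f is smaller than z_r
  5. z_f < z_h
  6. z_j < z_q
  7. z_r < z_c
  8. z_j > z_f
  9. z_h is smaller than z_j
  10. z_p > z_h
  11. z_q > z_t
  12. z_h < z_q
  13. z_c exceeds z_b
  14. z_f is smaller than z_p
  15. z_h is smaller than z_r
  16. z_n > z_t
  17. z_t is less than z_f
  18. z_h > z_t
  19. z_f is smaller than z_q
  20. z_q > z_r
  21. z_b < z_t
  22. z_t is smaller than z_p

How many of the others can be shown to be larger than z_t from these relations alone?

Directly above z_t: z_f, z_h, z_q, z_p, z_n.
One step further: z_r, z_c, z_j (8 so far).
No other element is forced above z_t by the given relations, so the count is 8.

8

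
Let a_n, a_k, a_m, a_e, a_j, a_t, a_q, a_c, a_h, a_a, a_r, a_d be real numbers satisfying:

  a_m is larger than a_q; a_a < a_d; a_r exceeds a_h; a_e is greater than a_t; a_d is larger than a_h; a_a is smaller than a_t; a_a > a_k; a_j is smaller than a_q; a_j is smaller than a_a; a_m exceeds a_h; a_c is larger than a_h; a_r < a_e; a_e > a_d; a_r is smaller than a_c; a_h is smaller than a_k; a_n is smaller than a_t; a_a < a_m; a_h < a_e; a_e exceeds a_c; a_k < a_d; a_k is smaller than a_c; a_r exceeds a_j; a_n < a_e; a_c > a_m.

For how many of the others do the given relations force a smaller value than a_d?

From a_d the given relations immediately reach a_h, a_k, a_a.
From those, a_j — 4 in total.
No other element is forced below a_d by the given relations, so the count is 4.

4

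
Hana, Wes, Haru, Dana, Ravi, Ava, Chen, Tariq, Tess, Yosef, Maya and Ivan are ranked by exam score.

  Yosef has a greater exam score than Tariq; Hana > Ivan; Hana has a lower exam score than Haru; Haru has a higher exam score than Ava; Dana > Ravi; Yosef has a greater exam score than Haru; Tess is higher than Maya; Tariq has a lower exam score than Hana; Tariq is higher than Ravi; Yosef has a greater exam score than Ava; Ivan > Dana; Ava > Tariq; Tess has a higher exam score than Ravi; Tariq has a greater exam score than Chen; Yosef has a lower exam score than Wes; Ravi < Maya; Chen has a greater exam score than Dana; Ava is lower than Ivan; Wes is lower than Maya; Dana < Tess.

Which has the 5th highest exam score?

Haru

Piecing the relations together gives one ordering: Ravi < Dana < Chen < Tariq < Ava < Ivan < Hana < Haru < Yosef < Wes < Maya < Tess.
The 5th largest is Haru.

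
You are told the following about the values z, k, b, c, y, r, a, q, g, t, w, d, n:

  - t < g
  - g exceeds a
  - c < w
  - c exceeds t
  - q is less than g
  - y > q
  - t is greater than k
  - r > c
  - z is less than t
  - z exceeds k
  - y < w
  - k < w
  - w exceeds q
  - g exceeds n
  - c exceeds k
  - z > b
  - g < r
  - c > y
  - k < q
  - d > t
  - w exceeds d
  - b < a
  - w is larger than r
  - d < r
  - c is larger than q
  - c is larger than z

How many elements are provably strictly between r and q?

3

Chaining upward from q reaches: y, g, c, w.
Chaining downward from r reaches: k, n, b, y, z, a, t, d, g, c.
Strictly between q and r are those in both lists: y, g, c — 3 elements.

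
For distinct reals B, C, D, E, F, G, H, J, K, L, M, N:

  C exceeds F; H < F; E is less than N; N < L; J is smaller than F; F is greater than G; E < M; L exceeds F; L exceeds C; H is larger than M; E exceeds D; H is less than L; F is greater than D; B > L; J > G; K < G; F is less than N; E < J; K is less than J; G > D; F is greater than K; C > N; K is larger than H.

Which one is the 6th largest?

J

Piecing the relations together gives one ordering: D < E < M < H < K < G < J < F < N < C < L < B.
The 6th largest is J.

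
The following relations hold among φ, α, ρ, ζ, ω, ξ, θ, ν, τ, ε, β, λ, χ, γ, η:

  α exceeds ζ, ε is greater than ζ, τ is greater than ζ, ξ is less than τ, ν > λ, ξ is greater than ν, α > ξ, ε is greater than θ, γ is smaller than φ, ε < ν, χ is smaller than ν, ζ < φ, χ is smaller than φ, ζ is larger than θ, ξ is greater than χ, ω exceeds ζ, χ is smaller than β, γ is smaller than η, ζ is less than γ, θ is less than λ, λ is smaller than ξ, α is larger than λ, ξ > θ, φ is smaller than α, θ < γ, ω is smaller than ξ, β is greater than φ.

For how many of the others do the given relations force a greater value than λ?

4

The elements the relations force above λ are ν, ξ, τ, α — no chain reaches any other.
That is 4.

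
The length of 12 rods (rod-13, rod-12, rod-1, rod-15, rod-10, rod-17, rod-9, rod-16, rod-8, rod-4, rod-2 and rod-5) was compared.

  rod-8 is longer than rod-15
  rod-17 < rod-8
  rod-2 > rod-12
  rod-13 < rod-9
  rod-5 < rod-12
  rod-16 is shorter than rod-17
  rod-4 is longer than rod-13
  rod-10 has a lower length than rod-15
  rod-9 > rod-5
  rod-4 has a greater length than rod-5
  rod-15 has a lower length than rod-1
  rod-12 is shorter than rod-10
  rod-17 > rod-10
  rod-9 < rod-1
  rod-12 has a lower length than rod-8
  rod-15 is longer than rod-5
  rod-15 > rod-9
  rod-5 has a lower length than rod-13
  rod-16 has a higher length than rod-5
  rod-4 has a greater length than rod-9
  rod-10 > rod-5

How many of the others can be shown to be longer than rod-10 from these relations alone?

Directly above rod-10: rod-15, rod-17.
One step further: rod-1, rod-8 (4 so far).
Nothing else is reachable above rod-10; 4 in all.

4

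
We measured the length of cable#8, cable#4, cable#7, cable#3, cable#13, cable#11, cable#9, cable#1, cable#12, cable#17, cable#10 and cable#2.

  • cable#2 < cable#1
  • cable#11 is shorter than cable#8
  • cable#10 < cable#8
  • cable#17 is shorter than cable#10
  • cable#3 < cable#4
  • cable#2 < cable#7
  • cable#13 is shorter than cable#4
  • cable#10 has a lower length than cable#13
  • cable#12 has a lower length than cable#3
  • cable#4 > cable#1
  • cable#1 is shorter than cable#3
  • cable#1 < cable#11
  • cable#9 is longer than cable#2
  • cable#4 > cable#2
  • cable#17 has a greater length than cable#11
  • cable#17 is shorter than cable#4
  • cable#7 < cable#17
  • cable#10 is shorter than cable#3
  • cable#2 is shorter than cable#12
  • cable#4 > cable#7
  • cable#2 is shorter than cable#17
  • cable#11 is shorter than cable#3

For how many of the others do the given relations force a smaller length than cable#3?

7

Directly below cable#3: cable#1, cable#12, cable#11, cable#10.
One step further: cable#2, cable#17 (6 so far).
One step further: cable#7 (7 so far).
Nothing else is reachable below cable#3; 7 in all.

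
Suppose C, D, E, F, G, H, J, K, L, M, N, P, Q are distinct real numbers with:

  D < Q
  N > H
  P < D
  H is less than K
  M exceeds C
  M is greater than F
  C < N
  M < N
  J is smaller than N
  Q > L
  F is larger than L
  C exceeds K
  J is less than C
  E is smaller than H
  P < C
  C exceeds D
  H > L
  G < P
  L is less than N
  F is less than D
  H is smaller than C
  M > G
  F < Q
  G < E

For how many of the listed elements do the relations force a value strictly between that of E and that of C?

2

Chaining upward from E reaches: H, K, M, N.
Chaining downward from C reaches: G, L, H, F, P, D, K, J.
Strictly between E and C are those in both lists: H, K — 2 elements.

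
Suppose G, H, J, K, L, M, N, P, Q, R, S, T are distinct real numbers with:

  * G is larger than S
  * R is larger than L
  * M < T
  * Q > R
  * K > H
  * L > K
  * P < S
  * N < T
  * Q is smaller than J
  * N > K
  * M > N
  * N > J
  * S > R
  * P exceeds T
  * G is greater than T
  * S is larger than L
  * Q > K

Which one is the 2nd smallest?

K

Piecing the relations together gives one ordering: H < K < L < R < Q < J < N < M < T < P < S < G.
Counting 2 from the smallest end gives K.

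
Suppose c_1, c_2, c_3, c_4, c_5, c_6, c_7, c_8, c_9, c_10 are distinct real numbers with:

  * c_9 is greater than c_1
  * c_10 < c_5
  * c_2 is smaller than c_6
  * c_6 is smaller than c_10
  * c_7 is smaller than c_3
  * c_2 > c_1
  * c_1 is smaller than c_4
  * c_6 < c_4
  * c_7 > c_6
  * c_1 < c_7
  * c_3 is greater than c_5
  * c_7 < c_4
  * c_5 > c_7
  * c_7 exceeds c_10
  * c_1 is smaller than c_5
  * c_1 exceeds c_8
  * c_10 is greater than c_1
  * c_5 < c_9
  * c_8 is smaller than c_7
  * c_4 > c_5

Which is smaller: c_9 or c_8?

Following the relations from c_8: c_8 < c_1 < c_2 < c_6 < c_10 < c_5 < c_9.
So c_8 < c_9; c_8 is the smaller of the two.

c_8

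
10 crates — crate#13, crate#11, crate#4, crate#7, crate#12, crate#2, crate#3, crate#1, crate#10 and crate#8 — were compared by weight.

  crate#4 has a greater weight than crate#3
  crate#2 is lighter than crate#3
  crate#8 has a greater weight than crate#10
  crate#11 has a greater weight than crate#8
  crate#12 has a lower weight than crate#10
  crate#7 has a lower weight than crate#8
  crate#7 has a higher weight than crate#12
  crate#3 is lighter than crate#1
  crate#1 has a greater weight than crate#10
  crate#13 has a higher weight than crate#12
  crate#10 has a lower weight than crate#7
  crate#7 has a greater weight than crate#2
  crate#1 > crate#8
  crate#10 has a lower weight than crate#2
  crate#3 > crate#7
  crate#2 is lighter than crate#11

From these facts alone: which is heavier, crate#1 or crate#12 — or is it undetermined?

The relevant relations are crate#12 < crate#10; crate#10 < crate#2; crate#2 < crate#7; crate#7 < crate#8; crate#8 < crate#1.
Chaining these gives crate#12 < crate#10 < crate#2 < crate#7 < crate#8 < crate#1.
So crate#1 is heavier.

crate#1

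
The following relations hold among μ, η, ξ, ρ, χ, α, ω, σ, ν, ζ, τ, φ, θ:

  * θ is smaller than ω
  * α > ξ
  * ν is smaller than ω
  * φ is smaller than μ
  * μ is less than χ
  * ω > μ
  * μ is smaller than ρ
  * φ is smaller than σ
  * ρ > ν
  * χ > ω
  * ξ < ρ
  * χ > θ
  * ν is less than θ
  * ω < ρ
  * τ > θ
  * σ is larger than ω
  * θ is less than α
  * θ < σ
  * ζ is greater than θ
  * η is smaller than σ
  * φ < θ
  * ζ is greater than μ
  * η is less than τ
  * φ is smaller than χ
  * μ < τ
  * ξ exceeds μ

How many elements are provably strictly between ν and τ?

1

The relations place ν below τ. An element lies strictly between them when it is forced above ν and also forced below τ.
Above ν: {θ, ζ, ω, ρ, χ, σ, α}. Below τ: {φ, μ, θ, η}.
Intersection: {θ} — 1.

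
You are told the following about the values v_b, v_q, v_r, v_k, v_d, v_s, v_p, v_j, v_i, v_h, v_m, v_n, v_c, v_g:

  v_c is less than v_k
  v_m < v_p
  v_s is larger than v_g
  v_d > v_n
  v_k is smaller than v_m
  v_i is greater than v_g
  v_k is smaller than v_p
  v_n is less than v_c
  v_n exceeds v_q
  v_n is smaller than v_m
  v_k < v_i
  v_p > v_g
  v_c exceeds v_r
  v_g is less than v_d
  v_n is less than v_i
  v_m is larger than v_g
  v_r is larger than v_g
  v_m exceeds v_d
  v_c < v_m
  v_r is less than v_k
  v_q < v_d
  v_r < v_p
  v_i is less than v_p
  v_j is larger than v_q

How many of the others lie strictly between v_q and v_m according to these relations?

Chaining upward from v_q reaches: v_n, v_c, v_k, v_j, v_i, v_d, v_p.
Chaining downward from v_m reaches: v_n, v_g, v_r, v_c, v_k, v_d.
Strictly between v_q and v_m are those in both lists: v_n, v_c, v_k, v_d — 4 elements.

4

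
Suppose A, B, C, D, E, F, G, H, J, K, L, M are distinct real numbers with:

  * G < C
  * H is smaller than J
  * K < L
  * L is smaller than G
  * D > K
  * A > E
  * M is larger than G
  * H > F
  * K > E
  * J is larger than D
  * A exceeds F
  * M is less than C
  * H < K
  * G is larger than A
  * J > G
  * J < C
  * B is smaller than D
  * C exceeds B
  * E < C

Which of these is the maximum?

Chaining downward from C: directly below it, E, B, G, J, M; then H, D, A, L; then F, K.
That covers every other element, and nothing is given above C, so C is the maximum.

C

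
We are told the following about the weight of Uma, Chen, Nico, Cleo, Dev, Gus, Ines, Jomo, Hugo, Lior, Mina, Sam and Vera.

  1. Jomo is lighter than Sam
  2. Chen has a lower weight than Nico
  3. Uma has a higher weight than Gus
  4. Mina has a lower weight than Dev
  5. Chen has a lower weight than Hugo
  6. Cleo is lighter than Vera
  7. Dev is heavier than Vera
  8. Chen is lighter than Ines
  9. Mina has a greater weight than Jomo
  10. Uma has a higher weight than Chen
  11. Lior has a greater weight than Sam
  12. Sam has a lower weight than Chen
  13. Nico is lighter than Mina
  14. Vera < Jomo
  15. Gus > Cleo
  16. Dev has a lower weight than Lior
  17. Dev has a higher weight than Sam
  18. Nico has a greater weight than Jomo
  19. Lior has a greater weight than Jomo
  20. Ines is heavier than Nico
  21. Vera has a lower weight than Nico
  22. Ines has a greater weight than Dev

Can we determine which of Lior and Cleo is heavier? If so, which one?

Cleo < Vera < Jomo < Sam < Chen < Nico < Mina < Dev < Lior, by transitivity through Vera, Jomo, Sam, Chen, Nico, Mina, Dev.
So Lior is heavier.

Lior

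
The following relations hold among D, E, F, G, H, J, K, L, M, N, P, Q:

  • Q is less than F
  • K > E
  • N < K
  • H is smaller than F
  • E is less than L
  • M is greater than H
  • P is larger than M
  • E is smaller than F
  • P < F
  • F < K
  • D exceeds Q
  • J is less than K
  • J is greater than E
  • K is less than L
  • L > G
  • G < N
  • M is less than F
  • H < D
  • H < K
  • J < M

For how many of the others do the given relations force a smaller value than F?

6

The elements the relations force below F are H, E, J, M, Q, P — no chain reaches any other.
That is 6.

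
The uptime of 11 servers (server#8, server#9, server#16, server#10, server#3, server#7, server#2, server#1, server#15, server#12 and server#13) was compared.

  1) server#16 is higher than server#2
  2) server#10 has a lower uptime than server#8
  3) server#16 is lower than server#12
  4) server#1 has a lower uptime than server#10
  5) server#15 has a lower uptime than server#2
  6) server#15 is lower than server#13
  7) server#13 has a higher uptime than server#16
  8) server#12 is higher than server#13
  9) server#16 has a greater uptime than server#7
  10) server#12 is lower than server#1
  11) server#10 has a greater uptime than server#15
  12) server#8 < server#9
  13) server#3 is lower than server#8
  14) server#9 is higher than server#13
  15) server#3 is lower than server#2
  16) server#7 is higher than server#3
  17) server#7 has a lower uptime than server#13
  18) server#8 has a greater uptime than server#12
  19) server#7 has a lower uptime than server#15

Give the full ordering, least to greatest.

server#3 < server#7 < server#15 < server#2 < server#16 < server#13 < server#12 < server#1 < server#10 < server#8 < server#9

The consecutive links are each given: server#3 < server#7; server#7 < server#15; server#15 < server#2; server#2 < server#16; server#16 < server#13; server#13 < server#12; server#12 < server#1; server#1 < server#10; server#10 < server#8; server#8 < server#9.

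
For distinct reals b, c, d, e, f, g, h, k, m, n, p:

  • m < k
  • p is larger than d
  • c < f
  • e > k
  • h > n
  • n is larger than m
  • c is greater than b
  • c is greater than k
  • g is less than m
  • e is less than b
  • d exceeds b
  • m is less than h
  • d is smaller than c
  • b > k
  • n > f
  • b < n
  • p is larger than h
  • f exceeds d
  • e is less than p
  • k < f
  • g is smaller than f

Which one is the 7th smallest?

The consecutive relations fix a unique order: g < m < k < e < b < d < c < f < n < h < p.
The 7th smallest is c.

c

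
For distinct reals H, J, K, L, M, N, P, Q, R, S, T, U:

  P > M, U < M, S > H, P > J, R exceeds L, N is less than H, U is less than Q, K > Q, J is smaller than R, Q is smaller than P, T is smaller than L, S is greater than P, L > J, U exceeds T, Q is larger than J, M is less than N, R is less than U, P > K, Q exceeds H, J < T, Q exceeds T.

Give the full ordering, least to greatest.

J < T < L < R < U < M < N < H < Q < K < P < S

Each adjacent pair is fixed by a given relation: J < T; T < L; L < R; R < U; U < M; M < N; N < H; H < Q; Q < K; K < P; P < S. Chaining them end to end gives the full order.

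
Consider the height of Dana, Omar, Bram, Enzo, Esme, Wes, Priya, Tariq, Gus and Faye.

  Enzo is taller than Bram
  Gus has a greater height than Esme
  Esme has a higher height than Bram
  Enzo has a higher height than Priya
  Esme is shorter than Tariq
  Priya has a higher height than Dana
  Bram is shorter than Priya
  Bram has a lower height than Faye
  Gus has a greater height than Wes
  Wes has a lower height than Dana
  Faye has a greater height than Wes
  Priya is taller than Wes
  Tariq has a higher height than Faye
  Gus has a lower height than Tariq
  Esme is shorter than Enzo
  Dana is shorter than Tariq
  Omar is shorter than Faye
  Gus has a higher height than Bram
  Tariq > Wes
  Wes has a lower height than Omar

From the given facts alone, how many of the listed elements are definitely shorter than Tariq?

7

The elements the relations force below Tariq are Bram, Wes, Esme, Gus, Omar, Dana, Faye — no chain reaches any other.
That is 7.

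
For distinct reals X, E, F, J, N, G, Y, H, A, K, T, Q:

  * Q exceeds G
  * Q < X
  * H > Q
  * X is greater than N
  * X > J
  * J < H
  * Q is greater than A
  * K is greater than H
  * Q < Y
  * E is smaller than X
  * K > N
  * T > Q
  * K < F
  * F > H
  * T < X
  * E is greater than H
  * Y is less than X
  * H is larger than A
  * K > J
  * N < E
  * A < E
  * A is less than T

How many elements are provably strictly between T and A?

Chaining upward from A reaches: Q, H, K, Y, E, F, X.
Chaining downward from T reaches: G, Q.
Strictly between A and T are those in both lists: Q — 1 element.

1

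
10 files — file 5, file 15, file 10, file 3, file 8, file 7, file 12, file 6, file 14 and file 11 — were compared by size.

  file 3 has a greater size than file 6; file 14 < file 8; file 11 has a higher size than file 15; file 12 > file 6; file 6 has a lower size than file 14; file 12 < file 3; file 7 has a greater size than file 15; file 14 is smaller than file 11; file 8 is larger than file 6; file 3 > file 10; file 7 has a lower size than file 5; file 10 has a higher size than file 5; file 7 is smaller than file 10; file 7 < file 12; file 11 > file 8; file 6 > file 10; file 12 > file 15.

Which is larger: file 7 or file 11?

file 7 < file 5 and file 5 < file 10 give file 7 < file 10.
With file 10 < file 6: file 7 < file 5 < file 10 < file 6.
Then file 6 < file 14 extends the chain to file 14.
With file 14 < file 8: file 7 < file 5 < file 10 < file 6 < file 14 < file 8.
With file 8 < file 11: file 7 < file 5 < file 10 < file 6 < file 14 < file 8 < file 11.
So file 7 < file 11; file 11 is the larger of the two.

file 11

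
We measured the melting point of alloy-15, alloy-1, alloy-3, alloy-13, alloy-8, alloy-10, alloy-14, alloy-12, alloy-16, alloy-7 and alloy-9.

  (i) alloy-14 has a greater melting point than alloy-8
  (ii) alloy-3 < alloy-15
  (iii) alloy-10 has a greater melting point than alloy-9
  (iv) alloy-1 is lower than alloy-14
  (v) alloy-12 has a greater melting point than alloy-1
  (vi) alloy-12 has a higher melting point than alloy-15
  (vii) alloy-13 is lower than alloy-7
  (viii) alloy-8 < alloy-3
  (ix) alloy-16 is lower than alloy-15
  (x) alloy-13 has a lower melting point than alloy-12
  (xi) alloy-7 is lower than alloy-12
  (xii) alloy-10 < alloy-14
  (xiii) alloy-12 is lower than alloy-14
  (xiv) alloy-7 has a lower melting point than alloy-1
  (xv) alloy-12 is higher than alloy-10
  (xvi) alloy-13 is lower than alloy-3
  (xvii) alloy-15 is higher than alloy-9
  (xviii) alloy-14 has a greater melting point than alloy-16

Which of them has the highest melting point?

alloy-13 is not greatest since alloy-13 < alloy-7; alloy-8 is not greatest since alloy-8 < alloy-3; alloy-3 is not greatest since alloy-3 < alloy-15; alloy-7 is not greatest since alloy-7 < alloy-12; alloy-16 is not greatest since alloy-16 < alloy-14; alloy-9 is not greatest since alloy-9 < alloy-15; alloy-1 is not greatest since alloy-1 < alloy-14; alloy-10 is not greatest since alloy-10 < alloy-14; alloy-15 is not greatest since alloy-15 < alloy-12; alloy-12 is not greatest since alloy-12 < alloy-14.
Only alloy-14 has nothing above it, so alloy-14 is the highest melting point.

alloy-14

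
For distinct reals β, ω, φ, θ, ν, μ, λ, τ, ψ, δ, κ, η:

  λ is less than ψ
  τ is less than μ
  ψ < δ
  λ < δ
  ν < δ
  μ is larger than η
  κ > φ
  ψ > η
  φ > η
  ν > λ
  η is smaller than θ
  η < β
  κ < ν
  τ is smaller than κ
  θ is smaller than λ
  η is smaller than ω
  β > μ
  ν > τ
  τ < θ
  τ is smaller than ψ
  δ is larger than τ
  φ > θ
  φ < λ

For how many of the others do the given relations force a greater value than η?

10

From η the given relations immediately reach μ, θ, ω, φ, ψ, β.
From those, λ, κ, δ — 9 in total.
From those, ν — 10 in total.
Nothing else is reachable above η; 10 in all.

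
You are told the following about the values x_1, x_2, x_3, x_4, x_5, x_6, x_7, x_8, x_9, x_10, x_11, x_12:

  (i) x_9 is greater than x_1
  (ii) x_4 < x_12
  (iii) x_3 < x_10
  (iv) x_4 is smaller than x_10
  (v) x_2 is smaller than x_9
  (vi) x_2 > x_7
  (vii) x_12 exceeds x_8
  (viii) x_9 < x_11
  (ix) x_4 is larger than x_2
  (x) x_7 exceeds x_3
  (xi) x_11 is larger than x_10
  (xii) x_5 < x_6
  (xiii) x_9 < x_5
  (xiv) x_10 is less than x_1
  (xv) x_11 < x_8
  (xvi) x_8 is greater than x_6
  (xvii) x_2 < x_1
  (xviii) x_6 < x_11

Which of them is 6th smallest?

x_1

Chaining the given pairs: x_3 < x_7 < x_2 < x_4 < x_10 < x_1 < x_9 < x_5 < x_6 < x_11 < x_8 < x_12.
The 6th smallest is x_1.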